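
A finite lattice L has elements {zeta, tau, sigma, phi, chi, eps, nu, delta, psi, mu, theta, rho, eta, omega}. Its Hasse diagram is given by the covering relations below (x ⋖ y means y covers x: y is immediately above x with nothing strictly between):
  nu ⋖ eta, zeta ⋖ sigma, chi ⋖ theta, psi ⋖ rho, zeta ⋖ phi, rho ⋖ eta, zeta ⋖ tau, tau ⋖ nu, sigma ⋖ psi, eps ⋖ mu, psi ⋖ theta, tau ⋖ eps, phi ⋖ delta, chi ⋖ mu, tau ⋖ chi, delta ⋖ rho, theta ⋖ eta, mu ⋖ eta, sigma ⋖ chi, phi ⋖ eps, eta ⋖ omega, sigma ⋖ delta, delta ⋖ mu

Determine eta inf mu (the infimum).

mu

Common lower bounds of {eta, mu}: chi, delta, eps, mu, phi, sigma, tau, zeta.
The greatest among these is mu.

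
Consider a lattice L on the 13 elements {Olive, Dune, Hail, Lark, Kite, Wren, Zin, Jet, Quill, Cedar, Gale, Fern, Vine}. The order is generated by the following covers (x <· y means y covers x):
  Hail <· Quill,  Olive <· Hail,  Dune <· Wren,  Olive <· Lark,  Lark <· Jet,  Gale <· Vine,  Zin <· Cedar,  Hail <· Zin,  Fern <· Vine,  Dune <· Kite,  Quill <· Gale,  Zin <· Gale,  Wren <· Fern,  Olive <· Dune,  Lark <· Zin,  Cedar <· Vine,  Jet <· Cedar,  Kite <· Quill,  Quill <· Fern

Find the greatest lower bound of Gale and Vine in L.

Gale

Common lower bounds of {Gale, Vine}: Dune, Gale, Hail, Kite, Lark, Olive, Quill, Zin.
The greatest among these is Gale.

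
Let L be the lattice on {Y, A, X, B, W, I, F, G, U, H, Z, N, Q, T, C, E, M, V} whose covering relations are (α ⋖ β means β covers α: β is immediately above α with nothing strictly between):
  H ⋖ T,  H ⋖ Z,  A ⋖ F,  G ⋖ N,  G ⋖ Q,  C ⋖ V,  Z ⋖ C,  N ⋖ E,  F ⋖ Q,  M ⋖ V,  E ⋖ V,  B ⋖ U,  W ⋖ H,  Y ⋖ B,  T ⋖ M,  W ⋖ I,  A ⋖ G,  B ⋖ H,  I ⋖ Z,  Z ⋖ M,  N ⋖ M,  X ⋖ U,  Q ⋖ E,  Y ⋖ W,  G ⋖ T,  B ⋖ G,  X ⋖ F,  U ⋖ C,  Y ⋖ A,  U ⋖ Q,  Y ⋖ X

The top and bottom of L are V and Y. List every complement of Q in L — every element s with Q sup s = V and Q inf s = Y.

Need s with Q ∨ s = V and Q ∧ s = Y.
Checking each element gives: I, W.

I, W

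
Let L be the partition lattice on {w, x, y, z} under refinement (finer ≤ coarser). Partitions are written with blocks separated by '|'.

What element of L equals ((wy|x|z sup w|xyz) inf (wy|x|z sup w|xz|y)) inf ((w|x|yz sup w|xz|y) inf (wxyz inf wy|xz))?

wy|x|z ∨ w|xyz = wxyz
wy|x|z ∨ w|xz|y = wy|xz
wxyz ∧ wy|xz = wy|xz
w|x|yz ∨ w|xz|y = w|xyz
wxyz ∧ wy|xz = wy|xz
w|xyz ∧ wy|xz = w|xz|y
wy|xz ∧ w|xz|y = w|xz|y

w|xz|y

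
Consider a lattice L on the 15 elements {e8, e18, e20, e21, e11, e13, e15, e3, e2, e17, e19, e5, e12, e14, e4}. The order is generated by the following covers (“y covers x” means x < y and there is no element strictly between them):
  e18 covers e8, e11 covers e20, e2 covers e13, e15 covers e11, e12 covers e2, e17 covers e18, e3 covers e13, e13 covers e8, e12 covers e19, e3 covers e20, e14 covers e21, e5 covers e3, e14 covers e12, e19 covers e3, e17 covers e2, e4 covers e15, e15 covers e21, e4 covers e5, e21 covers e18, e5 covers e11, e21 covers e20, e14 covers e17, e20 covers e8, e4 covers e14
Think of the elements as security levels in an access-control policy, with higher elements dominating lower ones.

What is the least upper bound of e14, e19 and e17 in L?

Common upper bounds of {e14, e19, e17}: e14, e4.
The least among these is e14.

e14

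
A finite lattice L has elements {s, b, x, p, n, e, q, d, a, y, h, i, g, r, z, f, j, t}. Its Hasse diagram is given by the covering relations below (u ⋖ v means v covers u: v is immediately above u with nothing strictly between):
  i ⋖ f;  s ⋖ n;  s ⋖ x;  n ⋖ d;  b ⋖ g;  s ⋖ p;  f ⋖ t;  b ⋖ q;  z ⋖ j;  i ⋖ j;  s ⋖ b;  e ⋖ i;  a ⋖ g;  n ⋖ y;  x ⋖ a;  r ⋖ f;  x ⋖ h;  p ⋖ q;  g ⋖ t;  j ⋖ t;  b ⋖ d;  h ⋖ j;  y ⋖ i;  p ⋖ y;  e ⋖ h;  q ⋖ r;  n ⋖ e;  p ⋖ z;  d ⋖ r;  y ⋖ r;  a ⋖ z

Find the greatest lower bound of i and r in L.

y

Common lower bounds of {i, r}: n, p, s, y.
The greatest among these is y.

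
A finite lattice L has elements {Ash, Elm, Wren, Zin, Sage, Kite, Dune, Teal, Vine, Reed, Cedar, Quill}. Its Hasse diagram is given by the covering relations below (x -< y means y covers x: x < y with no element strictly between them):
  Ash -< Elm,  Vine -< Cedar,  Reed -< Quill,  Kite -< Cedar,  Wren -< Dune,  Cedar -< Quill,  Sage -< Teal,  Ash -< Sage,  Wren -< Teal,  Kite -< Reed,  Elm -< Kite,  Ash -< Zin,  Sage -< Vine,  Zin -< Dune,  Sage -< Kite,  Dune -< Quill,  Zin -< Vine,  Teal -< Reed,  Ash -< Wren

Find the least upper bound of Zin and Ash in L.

Common upper bounds of {Zin, Ash}: Cedar, Dune, Quill, Vine, Zin.
The least among these is Zin.

Zin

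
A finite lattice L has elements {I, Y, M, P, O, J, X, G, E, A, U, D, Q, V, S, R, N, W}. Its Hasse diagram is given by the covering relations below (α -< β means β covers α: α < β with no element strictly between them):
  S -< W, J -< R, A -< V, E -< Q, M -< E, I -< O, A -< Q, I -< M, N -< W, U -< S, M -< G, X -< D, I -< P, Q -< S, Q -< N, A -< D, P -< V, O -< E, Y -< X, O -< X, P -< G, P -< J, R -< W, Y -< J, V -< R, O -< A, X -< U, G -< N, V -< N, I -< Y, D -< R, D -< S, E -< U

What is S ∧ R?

Common lower bounds of {S, R}: A, D, I, O, X, Y.
The greatest among these is D.

D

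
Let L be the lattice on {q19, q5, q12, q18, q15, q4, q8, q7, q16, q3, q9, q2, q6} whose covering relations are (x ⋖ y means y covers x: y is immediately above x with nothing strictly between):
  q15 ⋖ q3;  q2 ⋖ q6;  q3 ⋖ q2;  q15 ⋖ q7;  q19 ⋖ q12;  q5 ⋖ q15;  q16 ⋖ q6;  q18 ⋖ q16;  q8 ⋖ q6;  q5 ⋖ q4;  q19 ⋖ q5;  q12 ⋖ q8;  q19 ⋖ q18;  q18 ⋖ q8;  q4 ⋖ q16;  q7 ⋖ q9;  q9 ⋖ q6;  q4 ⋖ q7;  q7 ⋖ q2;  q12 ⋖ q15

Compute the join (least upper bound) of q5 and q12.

q15

Common upper bounds of {q5, q12}: q15, q2, q3, q6, q7, q9.
The least among these is q15.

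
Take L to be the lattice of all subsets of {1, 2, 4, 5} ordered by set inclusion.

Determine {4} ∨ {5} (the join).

{4,5}

Under ⊆, join is union: {4} ∪ {5} = {4,5}.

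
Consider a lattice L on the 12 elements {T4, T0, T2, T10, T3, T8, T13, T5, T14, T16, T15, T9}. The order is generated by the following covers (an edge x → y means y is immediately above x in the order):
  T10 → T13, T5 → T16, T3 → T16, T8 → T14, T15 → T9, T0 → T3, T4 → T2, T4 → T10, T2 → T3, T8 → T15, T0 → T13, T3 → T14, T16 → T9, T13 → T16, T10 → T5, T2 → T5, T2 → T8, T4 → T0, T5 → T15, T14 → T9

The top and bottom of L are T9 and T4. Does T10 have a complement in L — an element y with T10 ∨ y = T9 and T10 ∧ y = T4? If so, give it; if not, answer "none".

Need y with T10 ∨ y = T9 and T10 ∧ y = T4.
Checking each element gives: T14.

T14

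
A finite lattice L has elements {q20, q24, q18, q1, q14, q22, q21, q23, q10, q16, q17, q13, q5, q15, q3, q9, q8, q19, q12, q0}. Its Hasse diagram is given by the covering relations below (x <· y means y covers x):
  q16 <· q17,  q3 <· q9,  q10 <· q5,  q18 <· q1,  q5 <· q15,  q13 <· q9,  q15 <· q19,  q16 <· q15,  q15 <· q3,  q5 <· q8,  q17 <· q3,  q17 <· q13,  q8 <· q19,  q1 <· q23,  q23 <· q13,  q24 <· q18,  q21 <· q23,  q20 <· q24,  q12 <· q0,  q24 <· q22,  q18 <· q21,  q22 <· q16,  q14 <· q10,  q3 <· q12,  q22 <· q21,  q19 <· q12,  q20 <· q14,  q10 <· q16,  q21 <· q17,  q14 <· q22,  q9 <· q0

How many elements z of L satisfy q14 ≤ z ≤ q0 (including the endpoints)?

The interval [q14, q0] = {q0, q10, q12, q13, q14, q15, q16, q17, q19, q21, q22, q23, q3, q5, q8, q9}, which has 16 elements.

16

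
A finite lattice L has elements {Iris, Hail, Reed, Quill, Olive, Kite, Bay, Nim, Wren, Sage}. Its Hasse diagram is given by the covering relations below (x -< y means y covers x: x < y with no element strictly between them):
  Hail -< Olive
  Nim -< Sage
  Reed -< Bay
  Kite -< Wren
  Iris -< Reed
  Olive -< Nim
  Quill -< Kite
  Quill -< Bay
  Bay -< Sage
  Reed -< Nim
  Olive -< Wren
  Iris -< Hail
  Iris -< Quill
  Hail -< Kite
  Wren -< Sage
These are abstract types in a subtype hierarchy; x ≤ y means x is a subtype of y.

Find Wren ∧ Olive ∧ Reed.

Common lower bounds of {Wren, Olive, Reed}: Iris.
The greatest among these is Iris.

Iris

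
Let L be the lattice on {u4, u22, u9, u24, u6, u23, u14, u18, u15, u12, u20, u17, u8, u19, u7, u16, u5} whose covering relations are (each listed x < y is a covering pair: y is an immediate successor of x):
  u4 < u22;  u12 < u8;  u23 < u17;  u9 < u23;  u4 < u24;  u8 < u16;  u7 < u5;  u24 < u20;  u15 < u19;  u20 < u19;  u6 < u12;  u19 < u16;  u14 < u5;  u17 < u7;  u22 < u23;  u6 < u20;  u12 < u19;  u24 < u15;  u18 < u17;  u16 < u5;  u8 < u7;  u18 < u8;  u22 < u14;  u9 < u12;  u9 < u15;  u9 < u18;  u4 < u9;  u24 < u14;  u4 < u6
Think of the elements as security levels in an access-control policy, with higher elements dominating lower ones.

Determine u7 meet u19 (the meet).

Common lower bounds of {u7, u19}: u12, u4, u6, u9.
The greatest among these is u12.

u12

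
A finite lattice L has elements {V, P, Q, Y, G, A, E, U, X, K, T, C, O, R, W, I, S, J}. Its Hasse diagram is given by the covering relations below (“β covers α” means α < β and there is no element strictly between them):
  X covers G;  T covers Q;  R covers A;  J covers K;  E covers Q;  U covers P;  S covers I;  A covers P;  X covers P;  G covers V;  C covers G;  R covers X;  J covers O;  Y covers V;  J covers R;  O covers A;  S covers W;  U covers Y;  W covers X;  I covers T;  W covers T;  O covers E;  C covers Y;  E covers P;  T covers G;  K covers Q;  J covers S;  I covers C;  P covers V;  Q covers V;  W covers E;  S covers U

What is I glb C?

Common lower bounds of {I, C}: C, G, V, Y.
The greatest among these is C.

C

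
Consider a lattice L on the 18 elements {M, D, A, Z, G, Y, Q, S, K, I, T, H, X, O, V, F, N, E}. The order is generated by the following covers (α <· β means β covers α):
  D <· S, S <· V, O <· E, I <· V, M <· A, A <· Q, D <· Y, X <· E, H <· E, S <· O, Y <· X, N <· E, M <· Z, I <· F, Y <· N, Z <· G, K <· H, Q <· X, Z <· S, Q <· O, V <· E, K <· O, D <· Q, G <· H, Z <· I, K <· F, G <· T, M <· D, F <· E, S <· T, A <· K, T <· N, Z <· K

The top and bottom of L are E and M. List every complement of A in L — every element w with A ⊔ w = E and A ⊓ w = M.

Need w with A ∨ w = E and A ∧ w = M.
Checking each element gives: N, T, V.

N, T, V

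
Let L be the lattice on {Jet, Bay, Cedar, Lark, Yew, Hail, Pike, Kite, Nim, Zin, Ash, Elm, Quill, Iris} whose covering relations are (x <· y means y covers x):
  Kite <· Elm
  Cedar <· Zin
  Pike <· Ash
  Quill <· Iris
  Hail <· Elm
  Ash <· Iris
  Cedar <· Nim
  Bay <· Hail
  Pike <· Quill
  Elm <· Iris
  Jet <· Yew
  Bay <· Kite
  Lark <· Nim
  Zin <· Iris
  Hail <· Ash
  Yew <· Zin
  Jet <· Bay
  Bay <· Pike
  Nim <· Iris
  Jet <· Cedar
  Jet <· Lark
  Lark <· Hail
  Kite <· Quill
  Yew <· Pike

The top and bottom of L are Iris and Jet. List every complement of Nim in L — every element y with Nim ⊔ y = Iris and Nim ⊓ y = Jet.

Bay, Kite, Pike, Quill, Yew

Need y with Nim ∨ y = Iris and Nim ∧ y = Jet.
Checking each element gives: Bay, Kite, Pike, Quill, Yew.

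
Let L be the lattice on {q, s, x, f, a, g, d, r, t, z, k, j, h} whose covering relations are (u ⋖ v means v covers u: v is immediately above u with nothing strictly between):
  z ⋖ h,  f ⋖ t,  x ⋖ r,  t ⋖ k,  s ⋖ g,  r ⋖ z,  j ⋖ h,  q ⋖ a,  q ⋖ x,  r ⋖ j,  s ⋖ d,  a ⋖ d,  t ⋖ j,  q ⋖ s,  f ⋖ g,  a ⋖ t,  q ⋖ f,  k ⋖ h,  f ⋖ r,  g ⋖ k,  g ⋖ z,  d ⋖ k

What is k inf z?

Common lower bounds of {k, z}: f, g, q, s.
The greatest among these is g.

g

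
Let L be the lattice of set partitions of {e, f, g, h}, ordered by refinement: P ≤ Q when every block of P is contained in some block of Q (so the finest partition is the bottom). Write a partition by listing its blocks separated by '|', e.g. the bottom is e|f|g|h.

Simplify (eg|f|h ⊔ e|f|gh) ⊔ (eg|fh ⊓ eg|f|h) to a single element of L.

egh|f

eg|f|h ∨ e|f|gh = egh|f
eg|fh ∧ eg|f|h = eg|f|h
egh|f ∨ eg|f|h = egh|f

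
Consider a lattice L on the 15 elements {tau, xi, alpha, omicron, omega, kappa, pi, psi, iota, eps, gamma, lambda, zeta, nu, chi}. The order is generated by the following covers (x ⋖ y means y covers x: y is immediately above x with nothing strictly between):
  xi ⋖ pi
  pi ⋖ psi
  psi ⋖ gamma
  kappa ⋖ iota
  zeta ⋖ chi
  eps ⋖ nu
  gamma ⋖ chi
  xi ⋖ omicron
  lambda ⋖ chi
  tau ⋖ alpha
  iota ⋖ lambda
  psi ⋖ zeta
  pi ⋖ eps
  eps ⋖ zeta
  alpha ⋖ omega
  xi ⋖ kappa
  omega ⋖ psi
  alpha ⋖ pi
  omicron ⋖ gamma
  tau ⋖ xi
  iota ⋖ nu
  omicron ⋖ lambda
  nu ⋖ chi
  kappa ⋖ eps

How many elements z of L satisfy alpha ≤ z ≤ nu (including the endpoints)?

4

The interval [alpha, nu] = {alpha, eps, nu, pi}, which has 4 elements.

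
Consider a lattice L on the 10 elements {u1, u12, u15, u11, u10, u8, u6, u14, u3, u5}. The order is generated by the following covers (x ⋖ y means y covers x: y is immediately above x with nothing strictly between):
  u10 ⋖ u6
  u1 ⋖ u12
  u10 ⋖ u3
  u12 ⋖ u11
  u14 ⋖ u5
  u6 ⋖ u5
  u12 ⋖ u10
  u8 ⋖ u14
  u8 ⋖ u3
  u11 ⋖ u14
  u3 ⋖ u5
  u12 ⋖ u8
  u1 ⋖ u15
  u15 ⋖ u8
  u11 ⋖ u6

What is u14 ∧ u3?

u8

Common lower bounds of {u14, u3}: u1, u12, u15, u8.
The greatest among these is u8.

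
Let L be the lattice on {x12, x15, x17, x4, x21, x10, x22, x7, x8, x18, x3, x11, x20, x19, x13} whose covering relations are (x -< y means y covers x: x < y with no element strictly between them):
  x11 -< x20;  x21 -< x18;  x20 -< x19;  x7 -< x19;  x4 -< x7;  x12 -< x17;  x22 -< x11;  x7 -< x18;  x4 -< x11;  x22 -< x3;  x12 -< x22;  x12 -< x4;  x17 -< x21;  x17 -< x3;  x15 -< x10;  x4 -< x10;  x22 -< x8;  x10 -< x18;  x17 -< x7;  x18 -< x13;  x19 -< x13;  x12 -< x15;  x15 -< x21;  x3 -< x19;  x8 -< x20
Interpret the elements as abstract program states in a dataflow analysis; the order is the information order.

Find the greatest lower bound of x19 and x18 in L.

Common lower bounds of {x19, x18}: x12, x17, x4, x7.
The greatest among these is x7.

x7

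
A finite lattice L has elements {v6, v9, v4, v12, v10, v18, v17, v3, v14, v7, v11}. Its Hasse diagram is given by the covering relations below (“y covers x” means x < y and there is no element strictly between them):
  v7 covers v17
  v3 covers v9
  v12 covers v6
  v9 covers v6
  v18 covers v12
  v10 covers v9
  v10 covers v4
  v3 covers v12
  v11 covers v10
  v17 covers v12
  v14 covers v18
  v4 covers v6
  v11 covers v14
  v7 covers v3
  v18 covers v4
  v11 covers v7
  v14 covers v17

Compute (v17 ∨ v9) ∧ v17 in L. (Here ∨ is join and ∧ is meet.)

v17

v17 ∨ v9 = v7
v7 ∧ v17 = v17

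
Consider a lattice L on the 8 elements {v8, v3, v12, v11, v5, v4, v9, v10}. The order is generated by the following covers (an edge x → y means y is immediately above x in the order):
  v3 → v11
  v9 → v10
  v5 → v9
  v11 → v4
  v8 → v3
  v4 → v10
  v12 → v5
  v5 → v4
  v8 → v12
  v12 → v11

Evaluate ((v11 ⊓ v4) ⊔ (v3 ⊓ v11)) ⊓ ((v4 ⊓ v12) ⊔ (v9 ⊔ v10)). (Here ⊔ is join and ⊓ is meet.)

v11

v11 ∧ v4 = v11
v3 ∧ v11 = v3
v11 ∨ v3 = v11
v4 ∧ v12 = v12
v9 ∨ v10 = v10
v12 ∨ v10 = v10
v11 ∧ v10 = v11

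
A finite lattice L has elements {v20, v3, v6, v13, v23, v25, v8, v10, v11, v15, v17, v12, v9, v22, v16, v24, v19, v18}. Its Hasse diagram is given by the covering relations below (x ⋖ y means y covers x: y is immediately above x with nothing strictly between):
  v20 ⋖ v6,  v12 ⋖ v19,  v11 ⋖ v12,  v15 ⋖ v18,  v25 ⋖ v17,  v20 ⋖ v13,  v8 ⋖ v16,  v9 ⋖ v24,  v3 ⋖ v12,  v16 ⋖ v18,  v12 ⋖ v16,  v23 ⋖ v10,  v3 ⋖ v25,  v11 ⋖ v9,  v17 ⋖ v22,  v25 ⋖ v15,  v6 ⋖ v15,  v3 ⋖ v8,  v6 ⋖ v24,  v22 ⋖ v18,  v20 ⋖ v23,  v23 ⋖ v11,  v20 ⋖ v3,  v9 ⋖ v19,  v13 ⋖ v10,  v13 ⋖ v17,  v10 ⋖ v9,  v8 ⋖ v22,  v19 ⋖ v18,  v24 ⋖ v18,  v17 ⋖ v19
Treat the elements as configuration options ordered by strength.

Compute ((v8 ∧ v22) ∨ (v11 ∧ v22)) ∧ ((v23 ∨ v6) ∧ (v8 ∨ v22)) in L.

v8 ∧ v22 = v8
v11 ∧ v22 = v20
v8 ∨ v20 = v8
v23 ∨ v6 = v24
v8 ∨ v22 = v22
v24 ∧ v22 = v13
v8 ∧ v13 = v20

v20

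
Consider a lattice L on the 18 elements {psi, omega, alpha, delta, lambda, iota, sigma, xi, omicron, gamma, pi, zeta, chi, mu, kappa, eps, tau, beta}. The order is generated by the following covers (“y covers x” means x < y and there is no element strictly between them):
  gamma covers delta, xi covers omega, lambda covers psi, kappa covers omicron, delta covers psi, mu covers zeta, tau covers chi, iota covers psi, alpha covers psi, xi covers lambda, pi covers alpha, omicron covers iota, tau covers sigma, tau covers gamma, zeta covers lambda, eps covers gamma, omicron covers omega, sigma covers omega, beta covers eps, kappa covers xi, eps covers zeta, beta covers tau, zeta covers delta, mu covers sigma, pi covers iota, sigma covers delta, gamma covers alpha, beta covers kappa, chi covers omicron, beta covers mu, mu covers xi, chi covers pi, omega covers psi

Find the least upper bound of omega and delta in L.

Common upper bounds of {omega, delta}: beta, mu, sigma, tau.
The least among these is sigma.

sigma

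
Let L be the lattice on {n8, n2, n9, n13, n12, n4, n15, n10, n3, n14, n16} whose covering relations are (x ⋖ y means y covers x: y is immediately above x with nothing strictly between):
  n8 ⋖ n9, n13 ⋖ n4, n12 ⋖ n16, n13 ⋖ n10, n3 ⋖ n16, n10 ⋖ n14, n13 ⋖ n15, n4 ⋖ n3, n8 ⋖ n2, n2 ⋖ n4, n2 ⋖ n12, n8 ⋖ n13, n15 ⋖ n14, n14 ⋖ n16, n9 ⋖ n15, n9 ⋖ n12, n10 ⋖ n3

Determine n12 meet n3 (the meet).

Common lower bounds of {n12, n3}: n2, n8.
The greatest among these is n2.

n2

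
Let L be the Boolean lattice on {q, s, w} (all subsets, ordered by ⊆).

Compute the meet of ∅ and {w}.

∅

Under ⊆, meet is intersection: ∅ ∩ {w} = ∅.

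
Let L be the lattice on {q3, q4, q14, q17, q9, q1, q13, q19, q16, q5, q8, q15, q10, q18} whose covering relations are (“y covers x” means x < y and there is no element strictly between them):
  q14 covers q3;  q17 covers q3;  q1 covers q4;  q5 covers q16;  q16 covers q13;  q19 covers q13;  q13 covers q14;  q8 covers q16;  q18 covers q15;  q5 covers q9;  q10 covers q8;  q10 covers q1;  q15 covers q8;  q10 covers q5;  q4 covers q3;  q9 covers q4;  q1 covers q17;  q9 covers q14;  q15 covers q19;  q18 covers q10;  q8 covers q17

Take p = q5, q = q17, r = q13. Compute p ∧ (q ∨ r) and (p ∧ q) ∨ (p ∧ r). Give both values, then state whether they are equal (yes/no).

q ∨ r = q8, so p ∧ (q ∨ r) = q5 ∧ q8 = q16.
p ∧ q = q3 and p ∧ r = q13, so (p ∧ q) ∨ (p ∧ r) = q3 ∨ q13 = q13.
Equal: no.

q16; q13; no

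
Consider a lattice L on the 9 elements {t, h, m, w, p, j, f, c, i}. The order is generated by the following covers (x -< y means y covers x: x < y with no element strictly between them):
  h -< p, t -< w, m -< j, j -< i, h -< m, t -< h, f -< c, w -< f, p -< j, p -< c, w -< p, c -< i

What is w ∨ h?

Common upper bounds of {w, h}: c, i, j, p.
The least among these is p.

p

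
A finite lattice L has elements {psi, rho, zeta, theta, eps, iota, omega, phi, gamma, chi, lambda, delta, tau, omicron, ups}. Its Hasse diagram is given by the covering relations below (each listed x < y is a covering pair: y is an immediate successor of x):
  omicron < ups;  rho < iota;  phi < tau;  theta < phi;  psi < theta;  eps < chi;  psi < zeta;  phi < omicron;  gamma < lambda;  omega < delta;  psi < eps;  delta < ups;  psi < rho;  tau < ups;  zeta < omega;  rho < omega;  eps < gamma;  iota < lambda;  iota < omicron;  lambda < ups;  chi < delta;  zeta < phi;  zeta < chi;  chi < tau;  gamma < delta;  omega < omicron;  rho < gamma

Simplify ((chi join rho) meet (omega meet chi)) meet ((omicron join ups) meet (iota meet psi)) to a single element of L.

chi ∨ rho = delta
omega ∧ chi = zeta
delta ∧ zeta = zeta
omicron ∨ ups = ups
iota ∧ psi = psi
ups ∧ psi = psi
zeta ∧ psi = psi

psi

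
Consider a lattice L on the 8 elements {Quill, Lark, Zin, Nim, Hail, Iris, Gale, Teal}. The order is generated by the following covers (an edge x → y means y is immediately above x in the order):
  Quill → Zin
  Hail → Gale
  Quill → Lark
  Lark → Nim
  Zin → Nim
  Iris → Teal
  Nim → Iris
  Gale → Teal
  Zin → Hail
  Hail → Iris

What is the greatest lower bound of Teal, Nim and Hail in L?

Common lower bounds of {Teal, Nim, Hail}: Quill, Zin.
The greatest among these is Zin.

Zin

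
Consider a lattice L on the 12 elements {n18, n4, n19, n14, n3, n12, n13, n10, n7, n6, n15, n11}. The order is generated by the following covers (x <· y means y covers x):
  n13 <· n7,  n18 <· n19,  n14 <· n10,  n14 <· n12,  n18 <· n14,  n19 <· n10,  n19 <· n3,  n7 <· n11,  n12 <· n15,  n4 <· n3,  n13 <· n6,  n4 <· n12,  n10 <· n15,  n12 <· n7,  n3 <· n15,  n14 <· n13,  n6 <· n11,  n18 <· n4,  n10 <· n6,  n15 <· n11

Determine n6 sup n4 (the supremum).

Common upper bounds of {n6, n4}: n11.
The least among these is n11.

n11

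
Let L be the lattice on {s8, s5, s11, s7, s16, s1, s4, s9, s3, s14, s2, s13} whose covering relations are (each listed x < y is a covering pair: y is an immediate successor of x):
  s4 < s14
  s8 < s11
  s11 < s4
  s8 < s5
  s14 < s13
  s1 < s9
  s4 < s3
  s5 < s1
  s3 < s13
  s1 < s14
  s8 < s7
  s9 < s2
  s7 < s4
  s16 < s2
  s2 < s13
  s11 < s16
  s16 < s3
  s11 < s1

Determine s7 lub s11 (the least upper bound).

Common upper bounds of {s7, s11}: s13, s14, s3, s4.
The least among these is s4.

s4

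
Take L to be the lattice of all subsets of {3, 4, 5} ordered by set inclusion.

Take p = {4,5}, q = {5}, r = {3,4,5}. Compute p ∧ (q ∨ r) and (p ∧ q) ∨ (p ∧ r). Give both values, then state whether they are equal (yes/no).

{4,5}; {4,5}; yes

q ∨ r = {3,4,5}, so p ∧ (q ∨ r) = {4,5} ∧ {3,4,5} = {4,5}.
p ∧ q = {5} and p ∧ r = {4,5}, so (p ∧ q) ∨ (p ∧ r) = {5} ∨ {4,5} = {4,5}.
Equal: yes.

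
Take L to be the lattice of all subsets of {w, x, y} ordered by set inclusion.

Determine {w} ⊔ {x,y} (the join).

{w,x,y}

Common upper bounds of {{w}, {x,y}}: {w,x,y}.
The least among these is {w,x,y}.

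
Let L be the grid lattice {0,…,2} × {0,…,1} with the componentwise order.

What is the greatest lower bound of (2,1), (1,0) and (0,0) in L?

Common lower bounds of {(2,1), (1,0), (0,0)}: (0,0).
The greatest among these is (0,0).

(0,0)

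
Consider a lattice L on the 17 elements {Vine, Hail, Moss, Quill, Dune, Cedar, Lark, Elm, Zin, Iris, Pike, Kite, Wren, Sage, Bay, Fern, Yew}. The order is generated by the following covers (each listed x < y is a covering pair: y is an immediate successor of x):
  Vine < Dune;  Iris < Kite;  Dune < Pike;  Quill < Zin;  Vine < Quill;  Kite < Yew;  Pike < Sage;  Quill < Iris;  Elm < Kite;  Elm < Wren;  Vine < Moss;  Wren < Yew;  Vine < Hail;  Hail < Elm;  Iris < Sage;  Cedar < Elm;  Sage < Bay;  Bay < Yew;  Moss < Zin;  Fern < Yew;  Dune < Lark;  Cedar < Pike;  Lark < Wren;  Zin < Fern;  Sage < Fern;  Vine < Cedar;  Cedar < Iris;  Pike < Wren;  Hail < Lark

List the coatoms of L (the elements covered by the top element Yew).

The coatoms are exactly the elements covered by Yew: Bay, Fern, Kite, Wren.

Bay, Fern, Kite, Wren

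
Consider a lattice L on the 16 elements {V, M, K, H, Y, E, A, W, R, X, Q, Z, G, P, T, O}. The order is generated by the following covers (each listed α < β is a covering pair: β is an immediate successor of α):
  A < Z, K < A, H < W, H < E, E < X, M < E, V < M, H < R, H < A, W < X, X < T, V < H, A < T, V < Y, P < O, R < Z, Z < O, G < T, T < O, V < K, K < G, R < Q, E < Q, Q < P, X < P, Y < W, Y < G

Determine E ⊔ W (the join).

Common upper bounds of {E, W}: O, P, T, X.
The least among these is X.

X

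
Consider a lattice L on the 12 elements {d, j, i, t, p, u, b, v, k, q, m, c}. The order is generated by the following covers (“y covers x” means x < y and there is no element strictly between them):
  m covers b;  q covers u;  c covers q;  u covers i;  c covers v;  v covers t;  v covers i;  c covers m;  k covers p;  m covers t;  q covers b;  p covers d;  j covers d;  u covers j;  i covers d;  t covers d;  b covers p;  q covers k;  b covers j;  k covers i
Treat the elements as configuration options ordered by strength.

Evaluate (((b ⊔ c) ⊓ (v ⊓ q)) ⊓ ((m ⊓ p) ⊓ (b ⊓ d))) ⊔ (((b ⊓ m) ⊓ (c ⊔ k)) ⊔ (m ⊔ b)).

m

b ∨ c = c
v ∧ q = i
c ∧ i = i
m ∧ p = p
b ∧ d = d
p ∧ d = d
i ∧ d = d
b ∧ m = b
c ∨ k = c
b ∧ c = b
m ∨ b = m
b ∨ m = m
d ∨ m = m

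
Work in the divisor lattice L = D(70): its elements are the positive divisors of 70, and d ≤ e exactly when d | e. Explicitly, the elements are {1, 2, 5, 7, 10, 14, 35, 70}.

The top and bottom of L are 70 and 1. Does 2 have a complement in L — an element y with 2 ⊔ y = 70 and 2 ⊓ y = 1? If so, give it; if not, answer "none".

Need y with 2 ∨ y = 70 and 2 ∧ y = 1.
Checking each element gives: 35.

35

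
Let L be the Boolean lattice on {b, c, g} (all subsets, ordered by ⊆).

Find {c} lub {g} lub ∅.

{c,g}

Common upper bounds of {{c}, {g}, ∅}: {b,c,g}, {c,g}.
The least among these is {c,g}.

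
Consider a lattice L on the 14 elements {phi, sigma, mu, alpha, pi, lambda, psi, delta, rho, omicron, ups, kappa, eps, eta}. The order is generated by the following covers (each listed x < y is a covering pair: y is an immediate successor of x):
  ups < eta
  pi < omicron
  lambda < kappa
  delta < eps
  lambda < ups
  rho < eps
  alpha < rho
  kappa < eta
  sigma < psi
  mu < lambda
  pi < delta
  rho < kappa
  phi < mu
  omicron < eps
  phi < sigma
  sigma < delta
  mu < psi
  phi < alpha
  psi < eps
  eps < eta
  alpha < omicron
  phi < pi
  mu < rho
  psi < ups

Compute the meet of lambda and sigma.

phi

Common lower bounds of {lambda, sigma}: phi.
The greatest among these is phi.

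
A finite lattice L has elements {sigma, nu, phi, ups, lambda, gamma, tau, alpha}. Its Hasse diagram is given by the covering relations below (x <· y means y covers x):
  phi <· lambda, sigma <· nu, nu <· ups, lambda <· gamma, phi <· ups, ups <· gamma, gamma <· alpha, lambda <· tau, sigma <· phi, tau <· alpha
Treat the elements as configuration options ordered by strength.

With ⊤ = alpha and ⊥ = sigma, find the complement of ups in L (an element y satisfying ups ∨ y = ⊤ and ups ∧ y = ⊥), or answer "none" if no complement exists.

none

For every candidate y, either ups ∨ y ≠ alpha or ups ∧ y ≠ sigma; no complement exists.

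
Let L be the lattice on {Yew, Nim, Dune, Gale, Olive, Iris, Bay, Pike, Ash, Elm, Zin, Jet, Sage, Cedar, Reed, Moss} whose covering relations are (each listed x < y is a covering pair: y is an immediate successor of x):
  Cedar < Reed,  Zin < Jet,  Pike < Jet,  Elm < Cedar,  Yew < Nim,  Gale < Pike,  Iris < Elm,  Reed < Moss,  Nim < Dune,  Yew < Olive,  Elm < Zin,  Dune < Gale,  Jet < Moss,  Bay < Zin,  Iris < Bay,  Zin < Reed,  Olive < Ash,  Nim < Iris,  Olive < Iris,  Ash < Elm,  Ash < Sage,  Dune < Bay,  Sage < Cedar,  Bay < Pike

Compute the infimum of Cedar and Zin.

Common lower bounds of {Cedar, Zin}: Ash, Elm, Iris, Nim, Olive, Yew.
The greatest among these is Elm.

Elm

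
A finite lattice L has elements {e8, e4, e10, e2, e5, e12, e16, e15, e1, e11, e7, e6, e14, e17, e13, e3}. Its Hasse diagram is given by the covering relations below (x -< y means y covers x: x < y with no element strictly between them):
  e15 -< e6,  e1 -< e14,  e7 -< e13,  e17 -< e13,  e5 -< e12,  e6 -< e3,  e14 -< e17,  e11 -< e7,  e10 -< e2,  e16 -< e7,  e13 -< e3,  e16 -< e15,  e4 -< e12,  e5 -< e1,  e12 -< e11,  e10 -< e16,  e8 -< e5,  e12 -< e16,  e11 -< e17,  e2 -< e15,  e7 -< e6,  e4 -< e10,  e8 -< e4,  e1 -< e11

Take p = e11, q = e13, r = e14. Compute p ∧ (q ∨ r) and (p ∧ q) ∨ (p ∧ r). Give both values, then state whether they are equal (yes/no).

q ∨ r = e13, so p ∧ (q ∨ r) = e11 ∧ e13 = e11.
p ∧ q = e11 and p ∧ r = e1, so (p ∧ q) ∨ (p ∧ r) = e11 ∨ e1 = e11.
Equal: yes.

e11; e11; yes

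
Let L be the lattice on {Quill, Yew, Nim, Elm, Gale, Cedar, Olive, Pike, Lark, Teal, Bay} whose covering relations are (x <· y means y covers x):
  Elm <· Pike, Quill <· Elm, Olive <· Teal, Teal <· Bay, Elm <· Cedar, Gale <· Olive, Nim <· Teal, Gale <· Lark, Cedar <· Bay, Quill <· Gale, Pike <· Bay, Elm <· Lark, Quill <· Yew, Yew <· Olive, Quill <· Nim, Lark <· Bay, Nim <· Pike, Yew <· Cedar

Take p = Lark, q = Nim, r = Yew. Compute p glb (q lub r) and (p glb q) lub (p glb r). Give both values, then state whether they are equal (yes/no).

Gale; Quill; no

q lub r = Teal, so p glb (q lub r) = Lark glb Teal = Gale.
p glb q = Quill and p glb r = Quill, so (p glb q) lub (p glb r) = Quill lub Quill = Quill.
Equal: no.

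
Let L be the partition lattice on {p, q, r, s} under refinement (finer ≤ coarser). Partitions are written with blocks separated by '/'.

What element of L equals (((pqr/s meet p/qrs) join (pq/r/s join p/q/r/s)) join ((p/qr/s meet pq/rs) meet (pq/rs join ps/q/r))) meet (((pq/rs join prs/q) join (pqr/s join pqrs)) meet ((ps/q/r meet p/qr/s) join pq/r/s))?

pq/r/s

pqr/s ∧ p/qrs = p/qr/s
pq/r/s ∨ p/q/r/s = pq/r/s
p/qr/s ∨ pq/r/s = pqr/s
p/qr/s ∧ pq/rs = p/q/r/s
pq/rs ∨ ps/q/r = pqrs
p/q/r/s ∧ pqrs = p/q/r/s
pqr/s ∨ p/q/r/s = pqr/s
pq/rs ∨ prs/q = pqrs
pqr/s ∨ pqrs = pqrs
pqrs ∨ pqrs = pqrs
ps/q/r ∧ p/qr/s = p/q/r/s
p/q/r/s ∨ pq/r/s = pq/r/s
pqrs ∧ pq/r/s = pq/r/s
pqr/s ∧ pq/r/s = pq/r/s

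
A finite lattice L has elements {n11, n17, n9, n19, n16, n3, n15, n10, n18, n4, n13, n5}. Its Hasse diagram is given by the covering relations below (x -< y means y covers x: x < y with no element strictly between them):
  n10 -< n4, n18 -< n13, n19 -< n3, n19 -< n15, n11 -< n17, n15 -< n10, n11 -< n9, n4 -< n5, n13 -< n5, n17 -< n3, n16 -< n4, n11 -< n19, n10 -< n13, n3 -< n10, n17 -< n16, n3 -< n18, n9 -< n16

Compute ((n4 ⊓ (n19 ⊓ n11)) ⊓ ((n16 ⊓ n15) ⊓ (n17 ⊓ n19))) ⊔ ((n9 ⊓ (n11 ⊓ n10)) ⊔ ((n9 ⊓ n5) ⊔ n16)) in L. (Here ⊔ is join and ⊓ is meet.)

n16

n19 ∧ n11 = n11
n4 ∧ n11 = n11
n16 ∧ n15 = n11
n17 ∧ n19 = n11
n11 ∧ n11 = n11
n11 ∧ n11 = n11
n11 ∧ n10 = n11
n9 ∧ n11 = n11
n9 ∧ n5 = n9
n9 ∨ n16 = n16
n11 ∨ n16 = n16
n11 ∨ n16 = n16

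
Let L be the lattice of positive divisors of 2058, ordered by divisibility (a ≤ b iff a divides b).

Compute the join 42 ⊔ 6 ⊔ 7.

42

In the divisibility order, the join is the least common multiple: lcm(42, 6, 7) = 42.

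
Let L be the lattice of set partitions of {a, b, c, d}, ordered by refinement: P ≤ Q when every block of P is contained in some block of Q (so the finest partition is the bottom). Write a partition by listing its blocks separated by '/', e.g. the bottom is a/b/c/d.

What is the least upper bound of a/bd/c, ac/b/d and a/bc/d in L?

abcd

The join of a/bd/c, ac/b/d, a/bc/d merges any blocks that overlap across the partitions, giving abcd.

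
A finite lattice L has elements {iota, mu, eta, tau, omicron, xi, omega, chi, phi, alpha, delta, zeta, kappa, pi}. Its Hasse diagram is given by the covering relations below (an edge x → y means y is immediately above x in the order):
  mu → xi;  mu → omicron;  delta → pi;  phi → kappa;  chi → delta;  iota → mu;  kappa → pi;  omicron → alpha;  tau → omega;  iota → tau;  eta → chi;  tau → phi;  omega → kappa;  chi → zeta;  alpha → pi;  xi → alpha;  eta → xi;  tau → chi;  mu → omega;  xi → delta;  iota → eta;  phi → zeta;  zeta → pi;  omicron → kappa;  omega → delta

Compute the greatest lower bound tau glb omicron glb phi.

iota

Common lower bounds of {tau, omicron, phi}: iota.
The greatest among these is iota.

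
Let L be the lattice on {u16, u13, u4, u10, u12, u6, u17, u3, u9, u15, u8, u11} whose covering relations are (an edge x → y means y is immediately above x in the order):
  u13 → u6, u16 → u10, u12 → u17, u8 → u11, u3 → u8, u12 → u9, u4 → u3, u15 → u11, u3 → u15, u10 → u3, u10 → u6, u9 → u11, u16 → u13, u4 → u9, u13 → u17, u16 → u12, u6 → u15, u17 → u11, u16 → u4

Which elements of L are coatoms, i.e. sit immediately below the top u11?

The coatoms are exactly the elements covered by u11: u15, u17, u8, u9.

u15, u17, u8, u9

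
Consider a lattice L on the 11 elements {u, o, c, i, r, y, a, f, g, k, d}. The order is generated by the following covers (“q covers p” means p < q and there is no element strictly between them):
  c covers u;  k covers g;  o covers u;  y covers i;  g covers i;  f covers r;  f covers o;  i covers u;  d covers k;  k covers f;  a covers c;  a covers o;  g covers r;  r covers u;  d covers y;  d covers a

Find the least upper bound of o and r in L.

f

Common upper bounds of {o, r}: d, f, k.
The least among these is f.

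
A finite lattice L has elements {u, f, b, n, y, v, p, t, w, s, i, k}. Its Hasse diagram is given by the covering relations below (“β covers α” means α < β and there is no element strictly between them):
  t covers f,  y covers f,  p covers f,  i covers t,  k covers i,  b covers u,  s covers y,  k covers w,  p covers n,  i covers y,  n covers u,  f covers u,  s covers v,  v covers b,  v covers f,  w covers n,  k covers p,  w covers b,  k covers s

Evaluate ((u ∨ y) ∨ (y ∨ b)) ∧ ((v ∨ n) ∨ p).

u ∨ y = y
y ∨ b = s
y ∨ s = s
v ∨ n = k
k ∨ p = k
s ∧ k = s

s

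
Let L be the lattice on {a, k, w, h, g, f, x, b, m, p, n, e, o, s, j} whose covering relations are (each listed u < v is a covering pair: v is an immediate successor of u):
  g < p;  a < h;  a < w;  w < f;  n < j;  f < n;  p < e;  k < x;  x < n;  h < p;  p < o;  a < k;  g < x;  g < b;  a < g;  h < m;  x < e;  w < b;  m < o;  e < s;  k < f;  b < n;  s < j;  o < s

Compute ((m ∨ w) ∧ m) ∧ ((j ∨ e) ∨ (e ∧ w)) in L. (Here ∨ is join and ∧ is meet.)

m

m ∨ w = j
j ∧ m = m
j ∨ e = j
e ∧ w = a
j ∨ a = j
m ∧ j = m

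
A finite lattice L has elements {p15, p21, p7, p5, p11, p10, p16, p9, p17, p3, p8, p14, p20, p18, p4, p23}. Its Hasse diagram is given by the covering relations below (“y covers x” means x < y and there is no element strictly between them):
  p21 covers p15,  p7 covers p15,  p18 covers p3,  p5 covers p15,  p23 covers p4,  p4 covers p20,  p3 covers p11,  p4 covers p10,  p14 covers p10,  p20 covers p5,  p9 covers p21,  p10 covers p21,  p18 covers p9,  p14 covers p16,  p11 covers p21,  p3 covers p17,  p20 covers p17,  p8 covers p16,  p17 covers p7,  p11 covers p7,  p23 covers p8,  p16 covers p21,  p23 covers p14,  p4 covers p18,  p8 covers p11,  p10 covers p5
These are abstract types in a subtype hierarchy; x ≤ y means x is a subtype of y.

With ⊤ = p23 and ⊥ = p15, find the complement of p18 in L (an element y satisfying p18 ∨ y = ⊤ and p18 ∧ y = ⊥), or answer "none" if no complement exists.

none

For every candidate y, either p18 ∨ y ≠ p23 or p18 ∧ y ≠ p15; no complement exists.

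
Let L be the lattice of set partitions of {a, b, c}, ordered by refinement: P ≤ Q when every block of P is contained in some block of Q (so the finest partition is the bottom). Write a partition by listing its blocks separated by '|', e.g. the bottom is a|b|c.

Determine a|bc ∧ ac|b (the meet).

a|b|c

Common lower bounds of {a|bc, ac|b}: a|b|c.
The greatest among these is a|b|c.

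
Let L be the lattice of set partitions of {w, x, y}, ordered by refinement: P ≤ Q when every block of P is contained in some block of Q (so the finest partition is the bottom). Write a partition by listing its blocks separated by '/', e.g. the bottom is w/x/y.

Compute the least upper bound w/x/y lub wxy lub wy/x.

wxy

The join of w/x/y, wxy, wy/x merges any blocks that overlap across the partitions, giving wxy.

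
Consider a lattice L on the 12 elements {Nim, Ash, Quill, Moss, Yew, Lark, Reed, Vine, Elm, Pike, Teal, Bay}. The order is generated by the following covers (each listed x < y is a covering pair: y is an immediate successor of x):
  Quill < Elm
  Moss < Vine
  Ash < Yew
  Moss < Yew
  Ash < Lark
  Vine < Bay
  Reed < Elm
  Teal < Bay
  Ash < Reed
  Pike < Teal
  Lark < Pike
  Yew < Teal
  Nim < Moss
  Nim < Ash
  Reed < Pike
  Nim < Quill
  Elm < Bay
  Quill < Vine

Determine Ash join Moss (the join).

Yew

Common upper bounds of {Ash, Moss}: Bay, Teal, Yew.
The least among these is Yew.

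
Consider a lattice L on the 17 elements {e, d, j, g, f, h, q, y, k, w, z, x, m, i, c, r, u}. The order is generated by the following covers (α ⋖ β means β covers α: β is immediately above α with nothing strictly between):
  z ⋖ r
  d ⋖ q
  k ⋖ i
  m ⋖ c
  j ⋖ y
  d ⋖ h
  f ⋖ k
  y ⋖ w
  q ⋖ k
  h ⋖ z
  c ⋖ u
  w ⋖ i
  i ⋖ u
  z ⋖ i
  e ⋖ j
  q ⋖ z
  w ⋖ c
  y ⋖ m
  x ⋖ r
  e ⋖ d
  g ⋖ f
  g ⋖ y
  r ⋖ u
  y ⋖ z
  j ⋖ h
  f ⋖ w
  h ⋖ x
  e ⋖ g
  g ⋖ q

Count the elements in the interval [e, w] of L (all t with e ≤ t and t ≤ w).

The interval [e, w] = {e, f, g, j, w, y}, which has 6 elements.

6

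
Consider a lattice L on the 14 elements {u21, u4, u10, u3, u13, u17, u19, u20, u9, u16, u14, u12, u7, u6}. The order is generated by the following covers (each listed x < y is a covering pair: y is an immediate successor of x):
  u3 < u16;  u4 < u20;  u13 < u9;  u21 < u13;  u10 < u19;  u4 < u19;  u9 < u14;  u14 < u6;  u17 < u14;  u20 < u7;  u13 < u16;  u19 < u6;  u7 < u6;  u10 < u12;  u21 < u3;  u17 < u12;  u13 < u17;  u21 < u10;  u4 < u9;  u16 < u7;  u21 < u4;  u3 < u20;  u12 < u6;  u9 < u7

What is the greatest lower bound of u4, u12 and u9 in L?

u21

Common lower bounds of {u4, u12, u9}: u21.
The greatest among these is u21.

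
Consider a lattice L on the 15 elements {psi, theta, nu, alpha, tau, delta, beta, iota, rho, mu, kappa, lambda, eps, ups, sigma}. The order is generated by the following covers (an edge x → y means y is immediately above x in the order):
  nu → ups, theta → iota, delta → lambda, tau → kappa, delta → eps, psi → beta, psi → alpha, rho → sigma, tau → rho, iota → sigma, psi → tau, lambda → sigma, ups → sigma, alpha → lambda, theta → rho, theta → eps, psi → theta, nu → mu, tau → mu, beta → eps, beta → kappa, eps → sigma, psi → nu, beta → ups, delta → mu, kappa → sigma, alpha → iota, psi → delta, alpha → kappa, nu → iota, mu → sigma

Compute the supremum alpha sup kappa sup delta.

Common upper bounds of {alpha, kappa, delta}: sigma.
The least among these is sigma.

sigma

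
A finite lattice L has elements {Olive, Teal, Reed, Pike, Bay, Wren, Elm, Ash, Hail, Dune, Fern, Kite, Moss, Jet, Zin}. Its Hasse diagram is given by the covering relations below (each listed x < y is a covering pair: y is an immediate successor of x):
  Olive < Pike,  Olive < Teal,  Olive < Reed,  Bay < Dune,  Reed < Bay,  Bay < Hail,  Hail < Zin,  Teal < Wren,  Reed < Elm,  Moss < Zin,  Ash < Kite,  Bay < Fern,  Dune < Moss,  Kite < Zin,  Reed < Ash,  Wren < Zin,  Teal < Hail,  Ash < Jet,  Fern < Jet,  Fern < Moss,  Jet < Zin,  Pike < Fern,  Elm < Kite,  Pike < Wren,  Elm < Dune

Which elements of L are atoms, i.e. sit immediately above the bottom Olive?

The atoms are exactly the elements that cover Olive: Pike, Reed, Teal.

Pike, Reed, Teal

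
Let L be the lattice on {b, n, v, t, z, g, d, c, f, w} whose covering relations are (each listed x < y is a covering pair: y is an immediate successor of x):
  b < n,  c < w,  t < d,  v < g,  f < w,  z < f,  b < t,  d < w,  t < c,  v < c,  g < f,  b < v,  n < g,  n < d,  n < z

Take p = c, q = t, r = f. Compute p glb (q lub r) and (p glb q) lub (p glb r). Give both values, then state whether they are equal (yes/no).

c; c; yes

q lub r = w, so p glb (q lub r) = c glb w = c.
p glb q = t and p glb r = v, so (p glb q) lub (p glb r) = t lub v = c.
Equal: yes.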